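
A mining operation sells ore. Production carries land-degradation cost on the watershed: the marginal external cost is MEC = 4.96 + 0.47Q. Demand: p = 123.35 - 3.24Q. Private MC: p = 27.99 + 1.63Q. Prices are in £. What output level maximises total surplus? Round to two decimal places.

Social marginal cost = private MC + MEC = 32.95 + 2.10Q.
Set SMC = demand: 32.95 + 2.10Q = 123.35 - 3.24Q → Q* = 16.9288.

Q* = 16.93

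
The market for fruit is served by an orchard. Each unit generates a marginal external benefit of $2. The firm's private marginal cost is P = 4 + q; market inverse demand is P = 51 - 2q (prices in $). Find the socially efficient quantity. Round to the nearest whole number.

q* = 16

Social marginal cost = private MC − MEB = 2 + q.
Set SMC = demand: 2 + q = 51 - 2q → q* = 16.3333.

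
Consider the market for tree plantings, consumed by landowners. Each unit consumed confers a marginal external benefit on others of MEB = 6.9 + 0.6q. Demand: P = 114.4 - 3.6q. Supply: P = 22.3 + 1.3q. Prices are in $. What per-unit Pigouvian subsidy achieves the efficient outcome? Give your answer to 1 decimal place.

Social marginal benefit = demand + MEB = 121.3 - 3.0q.
Set SMB = MC: 121.3 - 3.0q = 22.3 + 1.3q → q* = 23.0233.
The Pigouvian subsidy equals MEB at q*: 6.9 + 0.6×23.0233 = 20.7140.

subsidy = $20.7 per unit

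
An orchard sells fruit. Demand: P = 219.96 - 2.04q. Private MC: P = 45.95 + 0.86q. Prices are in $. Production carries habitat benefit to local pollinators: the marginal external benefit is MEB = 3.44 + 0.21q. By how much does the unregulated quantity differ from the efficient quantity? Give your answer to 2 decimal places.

Market equilibrium (private): 45.95 + 0.86q = 219.96 - 2.04q → q_m = 60.0034.
Social marginal cost = private MC − MEB = 42.51 + 0.65q.
Set SMC = demand: 42.51 + 0.65q = 219.96 - 2.04q → q* = 65.9665.
Gap = |60.0034 − 65.9665| = 5.9631.

5.96 units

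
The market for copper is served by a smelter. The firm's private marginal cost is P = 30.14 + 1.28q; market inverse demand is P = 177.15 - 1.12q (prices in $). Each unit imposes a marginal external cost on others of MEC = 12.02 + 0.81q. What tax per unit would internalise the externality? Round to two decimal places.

tax = $46.08 per unit

Social marginal cost = private MC + MEC = 42.16 + 2.09q.
Set SMC = demand: 42.16 + 2.09q = 177.15 - 1.12q → q* = 42.0530.
The Pigouvian tax equals MEC at q*: 12.02 + 0.81×42.0530 = 46.0829.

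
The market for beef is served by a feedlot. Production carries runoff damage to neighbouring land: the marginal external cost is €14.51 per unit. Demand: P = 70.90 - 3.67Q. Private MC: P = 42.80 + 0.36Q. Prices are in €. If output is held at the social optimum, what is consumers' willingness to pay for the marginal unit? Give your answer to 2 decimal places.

P = €58.52

Social marginal cost = private MC + MEC = 57.31 + 0.36Q.
Set SMC = demand: 57.31 + 0.36Q = 70.90 - 3.67Q → Q* = 3.3722.
Consumer price on the demand curve at Q*: 70.90 − 3.67×3.3722 = 58.5240.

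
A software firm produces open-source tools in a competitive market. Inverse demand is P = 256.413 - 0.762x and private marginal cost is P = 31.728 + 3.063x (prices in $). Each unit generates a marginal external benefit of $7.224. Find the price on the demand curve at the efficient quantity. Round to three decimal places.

Social marginal cost = private MC − MEB = 24.504 + 3.063x.
Set SMC = demand: 24.504 + 3.063x = 256.413 - 0.762x → x* = 60.6298.
Consumer price on the demand curve at x*: 256.413 − 0.762×60.6298 = 210.2131.

P = $210.213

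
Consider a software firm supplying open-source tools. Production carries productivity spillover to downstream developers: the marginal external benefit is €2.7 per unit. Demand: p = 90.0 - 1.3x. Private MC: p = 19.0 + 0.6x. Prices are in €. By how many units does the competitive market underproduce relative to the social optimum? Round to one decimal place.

Market equilibrium (private): 19.0 + 0.6x = 90.0 - 1.3x → x_m = 37.3684.
Social marginal cost = private MC − MEB = 16.3 + 0.6x.
Set SMC = demand: 16.3 + 0.6x = 90.0 - 1.3x → x* = 38.7895.
Gap = |37.3684 − 38.7895| = 1.4211.

1.4 units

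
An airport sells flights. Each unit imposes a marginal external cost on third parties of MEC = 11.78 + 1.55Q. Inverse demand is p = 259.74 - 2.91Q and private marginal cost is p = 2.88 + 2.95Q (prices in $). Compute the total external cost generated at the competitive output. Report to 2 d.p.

$2005.37

Market equilibrium (private): 2.88 + 2.95Q = 259.74 - 2.91Q → Q_m = 43.8328.
Total external cost = ∫₀^{Q_m} (11.78 + 1.55Q) dQ = 11.78×43.8328 + ½×1.55×43.8328² = 2005.3690.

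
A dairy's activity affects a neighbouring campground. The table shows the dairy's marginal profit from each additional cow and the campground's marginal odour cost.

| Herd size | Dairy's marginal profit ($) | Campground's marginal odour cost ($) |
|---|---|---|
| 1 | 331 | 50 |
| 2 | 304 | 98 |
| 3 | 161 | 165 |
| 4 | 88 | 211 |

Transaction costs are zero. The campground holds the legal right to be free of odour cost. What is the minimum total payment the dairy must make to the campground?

$148

Efficient level: marginal profit ≥ marginal odour cost through level 2, so k* = 2.
With the campground holding the right, the dairy must at least compensate total damage at k*: 50 + 98 = 148.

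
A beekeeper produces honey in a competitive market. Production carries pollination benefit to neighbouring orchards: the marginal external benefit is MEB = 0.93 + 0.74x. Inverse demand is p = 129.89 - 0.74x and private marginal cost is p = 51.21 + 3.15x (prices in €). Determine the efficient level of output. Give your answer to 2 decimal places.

Social marginal cost = private MC − MEB = 50.28 + 2.41x.
Set SMC = demand: 50.28 + 2.41x = 129.89 - 0.74x → x* = 25.2730.

x* = 25.27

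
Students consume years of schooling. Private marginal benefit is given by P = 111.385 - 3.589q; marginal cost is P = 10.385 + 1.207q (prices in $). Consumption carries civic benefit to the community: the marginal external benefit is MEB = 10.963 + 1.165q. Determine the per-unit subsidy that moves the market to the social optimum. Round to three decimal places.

subsidy = $46.886 per unit

Social marginal benefit = demand + MEB = 122.348 - 2.424q.
Set SMB = MC: 122.348 - 2.424q = 10.385 + 1.207q → q* = 30.8353.
The Pigouvian subsidy equals MEB at q*: 10.963 + 1.165×30.8353 = 46.8861.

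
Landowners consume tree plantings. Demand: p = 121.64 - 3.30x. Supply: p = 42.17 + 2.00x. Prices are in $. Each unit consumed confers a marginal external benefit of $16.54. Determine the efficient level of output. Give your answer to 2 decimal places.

Social marginal benefit = demand + MEB = 138.18 - 3.30x.
Set SMB = MC: 138.18 - 3.30x = 42.17 + 2.00x → x* = 18.1151.

x* = 18.12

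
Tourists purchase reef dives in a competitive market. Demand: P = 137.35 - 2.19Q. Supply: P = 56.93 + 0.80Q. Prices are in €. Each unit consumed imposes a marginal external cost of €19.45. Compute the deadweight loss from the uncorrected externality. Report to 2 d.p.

DWL = €63.26

Market equilibrium (private): 56.93 + 0.80Q = 137.35 - 2.19Q → Q_m = 26.8963.
Social marginal benefit = demand − MEC = 117.90 - 2.19Q.
Set SMB = MC: 117.90 - 2.19Q = 56.93 + 0.80Q → Q* = 20.3913.
The welfare-loss triangle has base |Q_m − Q*| and height MEC(Q_m) (the vertical gap between SMB and MC is zero at Q* and MEC at Q_m).
DWL = ½ × 6.5050 × 19.4500 = 63.2611.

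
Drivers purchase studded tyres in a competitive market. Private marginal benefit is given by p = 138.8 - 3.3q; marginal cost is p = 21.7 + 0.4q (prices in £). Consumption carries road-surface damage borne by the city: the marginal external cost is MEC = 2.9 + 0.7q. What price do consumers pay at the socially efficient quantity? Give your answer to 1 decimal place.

Social marginal benefit = demand − MEC = 135.9 - 4.0q.
Set SMB = MC: 135.9 - 4.0q = 21.7 + 0.4q → q* = 25.9545.
Consumer price on the demand curve at q*: 138.8 − 3.3×25.9545 = 53.1502.

P = £53.2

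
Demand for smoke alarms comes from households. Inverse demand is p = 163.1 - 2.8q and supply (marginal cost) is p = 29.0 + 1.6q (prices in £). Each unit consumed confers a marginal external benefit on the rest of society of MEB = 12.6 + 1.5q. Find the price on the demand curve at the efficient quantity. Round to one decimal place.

P = £21.5

Social marginal benefit = demand + MEB = 175.7 - 1.3q.
Set SMB = MC: 175.7 - 1.3q = 29.0 + 1.6q → q* = 50.5862.
Consumer price on the demand curve at q*: 163.1 − 2.8×50.5862 = 21.4586.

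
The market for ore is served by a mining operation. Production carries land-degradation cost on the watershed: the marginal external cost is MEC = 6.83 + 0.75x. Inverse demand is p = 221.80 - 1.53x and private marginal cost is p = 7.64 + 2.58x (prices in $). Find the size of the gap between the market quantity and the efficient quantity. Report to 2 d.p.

9.45 units

Market equilibrium (private): 7.64 + 2.58x = 221.80 - 1.53x → x_m = 52.1071.
Social marginal cost = private MC + MEC = 14.47 + 3.33x.
Set SMC = demand: 14.47 + 3.33x = 221.80 - 1.53x → x* = 42.6605.
Gap = |52.1071 − 42.6605| = 9.4466.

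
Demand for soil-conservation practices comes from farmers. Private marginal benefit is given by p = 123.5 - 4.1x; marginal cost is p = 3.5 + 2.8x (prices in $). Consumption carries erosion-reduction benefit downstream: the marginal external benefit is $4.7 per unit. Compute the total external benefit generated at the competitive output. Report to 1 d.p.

$81.7

Market equilibrium (private): 3.5 + 2.8x = 123.5 - 4.1x → x_m = 17.3913.
Total external benefit = MEB × x_m = 4.7 × 17.3913 = 81.7391.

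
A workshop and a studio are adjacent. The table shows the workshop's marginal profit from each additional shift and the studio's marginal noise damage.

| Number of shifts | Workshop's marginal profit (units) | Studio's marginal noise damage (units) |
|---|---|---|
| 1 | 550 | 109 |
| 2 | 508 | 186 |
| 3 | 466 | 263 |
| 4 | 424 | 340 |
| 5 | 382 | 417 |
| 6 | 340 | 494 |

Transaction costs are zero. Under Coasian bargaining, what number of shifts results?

4

Bargaining reaches the level where marginal profit last exceeds marginal noise damage.
That holds through level 4 (424 ≥ 340) but not at 5 (382 < 417).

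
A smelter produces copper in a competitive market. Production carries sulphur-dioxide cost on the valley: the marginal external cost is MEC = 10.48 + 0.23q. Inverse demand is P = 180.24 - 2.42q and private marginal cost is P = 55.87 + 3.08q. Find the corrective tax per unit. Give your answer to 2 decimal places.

Social marginal cost = private MC + MEC = 66.35 + 3.31q.
Set SMC = demand: 66.35 + 3.31q = 180.24 - 2.42q → q* = 19.8761.
The Pigouvian tax equals MEC at q*: 10.48 + 0.23×19.8761 = 15.0515.

tax = 15.05 per unit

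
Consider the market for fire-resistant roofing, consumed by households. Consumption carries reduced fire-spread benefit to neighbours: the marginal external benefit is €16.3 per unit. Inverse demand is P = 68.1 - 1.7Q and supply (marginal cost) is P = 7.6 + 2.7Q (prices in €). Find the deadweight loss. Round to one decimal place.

DWL = €30.2

Market equilibrium (private): 7.6 + 2.7Q = 68.1 - 1.7Q → Q_m = 13.7500.
Social marginal benefit = demand + MEB = 84.4 - 1.7Q.
Set SMB = MC: 84.4 - 1.7Q = 7.6 + 2.7Q → Q* = 17.4545.
The welfare-loss triangle has base |Q_m − Q*| and height MEB(Q_m) (the vertical gap between SMB and MC is zero at Q* and MEB at Q_m).
DWL = ½ × 3.7045 × 16.3000 = 30.1917.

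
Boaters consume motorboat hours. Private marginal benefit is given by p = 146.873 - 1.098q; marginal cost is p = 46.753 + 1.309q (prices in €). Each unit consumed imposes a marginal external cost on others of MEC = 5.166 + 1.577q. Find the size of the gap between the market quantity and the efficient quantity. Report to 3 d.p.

Market equilibrium (private): 46.753 + 1.309q = 146.873 - 1.098q → q_m = 41.5953.
Social marginal benefit = demand − MEC = 141.707 - 2.675q.
Set SMB = MC: 141.707 - 2.675q = 46.753 + 1.309q → q* = 23.8338.
Gap = |41.5953 − 23.8338| = 17.7615.

17.762 units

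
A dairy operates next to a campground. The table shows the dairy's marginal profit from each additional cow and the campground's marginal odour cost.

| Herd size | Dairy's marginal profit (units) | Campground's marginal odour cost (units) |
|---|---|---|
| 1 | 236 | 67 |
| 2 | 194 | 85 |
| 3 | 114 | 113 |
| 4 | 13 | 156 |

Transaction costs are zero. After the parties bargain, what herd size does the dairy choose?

3

Bargaining reaches the level where marginal profit last exceeds marginal odour cost.
That holds through level 3 (114 ≥ 113) but not at 4 (13 < 156).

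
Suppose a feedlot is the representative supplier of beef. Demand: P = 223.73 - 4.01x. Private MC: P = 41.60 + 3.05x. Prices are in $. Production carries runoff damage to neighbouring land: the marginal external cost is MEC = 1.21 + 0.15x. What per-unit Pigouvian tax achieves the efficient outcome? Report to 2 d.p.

tax = $4.97 per unit

Social marginal cost = private MC + MEC = 42.81 + 3.20x.
Set SMC = demand: 42.81 + 3.20x = 223.73 - 4.01x → x* = 25.0929.
The Pigouvian tax equals MEC at x*: 1.21 + 0.15×25.0929 = 4.9739.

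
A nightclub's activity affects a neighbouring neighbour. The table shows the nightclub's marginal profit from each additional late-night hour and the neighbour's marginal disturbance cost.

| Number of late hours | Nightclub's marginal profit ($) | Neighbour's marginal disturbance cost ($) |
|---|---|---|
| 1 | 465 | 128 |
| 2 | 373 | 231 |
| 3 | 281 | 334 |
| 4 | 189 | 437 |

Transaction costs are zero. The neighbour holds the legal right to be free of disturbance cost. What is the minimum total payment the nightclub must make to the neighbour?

Efficient level: marginal profit ≥ marginal disturbance cost through level 2, so k* = 2.
With the neighbour holding the right, the nightclub must at least compensate total damage at k*: 128 + 231 = 359.

$359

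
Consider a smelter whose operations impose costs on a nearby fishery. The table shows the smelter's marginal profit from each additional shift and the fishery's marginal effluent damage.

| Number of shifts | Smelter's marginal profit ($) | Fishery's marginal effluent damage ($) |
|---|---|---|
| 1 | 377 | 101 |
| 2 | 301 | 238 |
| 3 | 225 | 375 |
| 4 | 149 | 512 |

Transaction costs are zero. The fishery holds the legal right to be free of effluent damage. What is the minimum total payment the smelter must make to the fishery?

Efficient level: marginal profit ≥ marginal effluent damage through level 2, so k* = 2.
With the fishery holding the right, the smelter must at least compensate total damage at k*: 101 + 238 = 339.

$339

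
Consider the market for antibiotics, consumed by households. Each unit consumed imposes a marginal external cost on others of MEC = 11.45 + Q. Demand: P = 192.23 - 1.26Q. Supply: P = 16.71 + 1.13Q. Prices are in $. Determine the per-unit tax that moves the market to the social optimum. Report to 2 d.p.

Social marginal benefit = demand − MEC = 180.78 - 2.26Q.
Set SMB = MC: 180.78 - 2.26Q = 16.71 + 1.13Q → Q* = 48.3982.
The Pigouvian tax equals MEC at Q*: 11.45 + 1.00×48.3982 = 59.8482.

tax = $59.85 per unit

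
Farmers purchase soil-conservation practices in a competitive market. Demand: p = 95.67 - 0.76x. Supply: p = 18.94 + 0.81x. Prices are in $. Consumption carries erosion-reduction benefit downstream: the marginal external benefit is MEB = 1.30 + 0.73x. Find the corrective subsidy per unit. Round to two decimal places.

Social marginal benefit = demand + MEB = 96.97 - 0.03x.
Set SMB = MC: 96.97 - 0.03x = 18.94 + 0.81x → x* = 92.8929.
The Pigouvian subsidy equals MEB at x*: 1.30 + 0.73×92.8929 = 69.1118.

subsidy = $69.11 per unit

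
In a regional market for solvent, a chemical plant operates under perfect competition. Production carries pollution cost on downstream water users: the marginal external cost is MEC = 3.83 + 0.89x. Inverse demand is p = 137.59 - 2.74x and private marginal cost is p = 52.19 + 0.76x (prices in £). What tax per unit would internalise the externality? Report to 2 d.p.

tax = £20.37 per unit

Social marginal cost = private MC + MEC = 56.02 + 1.65x.
Set SMC = demand: 56.02 + 1.65x = 137.59 - 2.74x → x* = 18.5809.
The Pigouvian tax equals MEC at x*: 3.83 + 0.89×18.5809 = 20.3670.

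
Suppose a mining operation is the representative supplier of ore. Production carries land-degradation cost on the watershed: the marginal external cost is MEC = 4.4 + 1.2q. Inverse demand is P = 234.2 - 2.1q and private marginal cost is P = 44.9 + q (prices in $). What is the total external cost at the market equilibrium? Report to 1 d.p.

Market equilibrium (private): 44.9 + q = 234.2 - 2.1q → q_m = 61.0645.
Total external cost = ∫₀^{q_m} (4.4 + 1.2q) dq = 4.4×61.0645 + ½×1.2×61.0645² = 2506.0077.

$2506.0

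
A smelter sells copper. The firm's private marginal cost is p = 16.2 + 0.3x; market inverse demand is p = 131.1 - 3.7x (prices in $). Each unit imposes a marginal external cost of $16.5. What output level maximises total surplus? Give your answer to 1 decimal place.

Social marginal cost = private MC + MEC = 32.7 + 0.3x.
Set SMC = demand: 32.7 + 0.3x = 131.1 - 3.7x → x* = 24.6000.

x* = 24.6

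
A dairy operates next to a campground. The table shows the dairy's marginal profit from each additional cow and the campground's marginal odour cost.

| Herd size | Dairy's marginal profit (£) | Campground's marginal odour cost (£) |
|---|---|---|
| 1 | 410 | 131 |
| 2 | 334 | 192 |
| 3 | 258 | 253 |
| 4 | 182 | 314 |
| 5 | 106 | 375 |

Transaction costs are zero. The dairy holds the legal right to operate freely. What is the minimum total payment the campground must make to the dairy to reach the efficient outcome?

£288

Left alone the dairy would choose level 5 (marginal profit stays positive).
Efficient level: k* = 3 (marginal profit ≥ marginal odour cost through 3).
The campground must at least cover the dairy's forgone profit from cutting 5→3: 182 + 106 = 288.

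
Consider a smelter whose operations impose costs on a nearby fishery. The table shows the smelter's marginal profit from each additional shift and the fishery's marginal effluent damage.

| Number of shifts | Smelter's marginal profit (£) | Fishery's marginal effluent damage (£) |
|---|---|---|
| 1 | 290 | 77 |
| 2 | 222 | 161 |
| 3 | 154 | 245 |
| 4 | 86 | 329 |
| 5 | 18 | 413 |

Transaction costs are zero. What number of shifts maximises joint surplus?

2

Bargaining reaches the level where marginal profit last exceeds marginal effluent damage.
That holds through level 2 (222 ≥ 161) but not at 3 (154 < 245).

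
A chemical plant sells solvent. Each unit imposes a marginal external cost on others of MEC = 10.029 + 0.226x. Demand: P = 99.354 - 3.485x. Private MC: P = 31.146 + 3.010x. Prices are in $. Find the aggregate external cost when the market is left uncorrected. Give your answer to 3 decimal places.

Market equilibrium (private): 31.146 + 3.010x = 99.354 - 3.485x → x_m = 10.5016.
Total external cost = ∫₀^{x_m} (10.029 + 0.226x) dx = 10.029×10.5016 + ½×0.226×10.5016² = 117.7826.

$117.783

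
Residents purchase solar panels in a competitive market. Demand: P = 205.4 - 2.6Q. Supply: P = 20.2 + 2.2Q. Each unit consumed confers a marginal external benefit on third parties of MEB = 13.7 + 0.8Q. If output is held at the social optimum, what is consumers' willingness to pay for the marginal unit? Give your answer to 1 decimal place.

Social marginal benefit = demand + MEB = 219.1 - 1.8Q.
Set SMB = MC: 219.1 - 1.8Q = 20.2 + 2.2Q → Q* = 49.7250.
Consumer price on the demand curve at Q*: 205.4 − 2.6×49.7250 = 76.1150.

P = 76.1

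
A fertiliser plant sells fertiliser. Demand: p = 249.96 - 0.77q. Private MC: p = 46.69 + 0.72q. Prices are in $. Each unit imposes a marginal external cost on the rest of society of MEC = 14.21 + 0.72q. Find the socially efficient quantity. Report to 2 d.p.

Social marginal cost = private MC + MEC = 60.90 + 1.44q.
Set SMC = demand: 60.90 + 1.44q = 249.96 - 0.77q → q* = 85.5475.

q* = 85.55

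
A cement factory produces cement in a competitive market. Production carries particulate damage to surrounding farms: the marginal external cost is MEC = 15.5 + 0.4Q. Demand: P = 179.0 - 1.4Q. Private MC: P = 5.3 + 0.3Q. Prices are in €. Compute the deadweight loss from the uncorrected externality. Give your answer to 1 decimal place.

Market equilibrium (private): 5.3 + 0.3Q = 179.0 - 1.4Q → Q_m = 102.1765.
Social marginal cost = private MC + MEC = 20.8 + 0.7Q.
Set SMC = demand: 20.8 + 0.7Q = 179.0 - 1.4Q → Q* = 75.3333.
The loss is the area between SMC and demand from Q* to Q_m; with linear curves that's a triangle of height MEC(Q_m).
DWL = ½ × 26.8432 × 56.3706 = 756.5836.

DWL = €756.6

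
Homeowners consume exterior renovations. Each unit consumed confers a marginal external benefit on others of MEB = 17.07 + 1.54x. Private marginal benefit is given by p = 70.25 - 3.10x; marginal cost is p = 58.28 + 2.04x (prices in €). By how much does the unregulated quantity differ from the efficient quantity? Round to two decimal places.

5.74 units

Market equilibrium (private): 58.28 + 2.04x = 70.25 - 3.10x → x_m = 2.3288.
Social marginal benefit = demand + MEB = 87.32 - 1.56x.
Set SMB = MC: 87.32 - 1.56x = 58.28 + 2.04x → x* = 8.0667.
Gap = |2.3288 − 8.0667| = 5.7379.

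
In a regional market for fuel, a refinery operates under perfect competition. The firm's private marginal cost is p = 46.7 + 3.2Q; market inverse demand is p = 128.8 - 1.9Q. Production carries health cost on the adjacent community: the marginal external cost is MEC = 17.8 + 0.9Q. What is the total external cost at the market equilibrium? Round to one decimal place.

403.2

Market equilibrium (private): 46.7 + 3.2Q = 128.8 - 1.9Q → Q_m = 16.0980.
Total external cost = ∫₀^{Q_m} (17.8 + 0.9Q) dQ = 17.8×16.0980 + ½×0.9×16.0980² = 403.1599.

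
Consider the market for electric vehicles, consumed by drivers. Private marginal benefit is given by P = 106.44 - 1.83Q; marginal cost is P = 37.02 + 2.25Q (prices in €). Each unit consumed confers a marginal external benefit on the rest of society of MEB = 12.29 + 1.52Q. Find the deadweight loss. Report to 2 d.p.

DWL = €284.30

Market equilibrium (private): 37.02 + 2.25Q = 106.44 - 1.83Q → Q_m = 17.0147.
Social marginal benefit = demand + MEB = 118.73 - 0.31Q.
Set SMB = MC: 118.73 - 0.31Q = 37.02 + 2.25Q → Q* = 31.9180.
Height of the DWL triangle at Q_m is SMB(Q_m) − MC(Q_m) = MEB(Q_m) = 38.1524.
DWL = ½ × 14.9033 × 38.1524 = 284.2983.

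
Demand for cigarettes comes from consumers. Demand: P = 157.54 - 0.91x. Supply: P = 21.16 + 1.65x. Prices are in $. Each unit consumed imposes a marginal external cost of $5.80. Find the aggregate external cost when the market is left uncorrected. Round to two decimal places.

Market equilibrium (private): 21.16 + 1.65x = 157.54 - 0.91x → x_m = 53.2734.
Total external cost = MEC × x_m = 5.80 × 53.2734 = 308.9857.

$308.99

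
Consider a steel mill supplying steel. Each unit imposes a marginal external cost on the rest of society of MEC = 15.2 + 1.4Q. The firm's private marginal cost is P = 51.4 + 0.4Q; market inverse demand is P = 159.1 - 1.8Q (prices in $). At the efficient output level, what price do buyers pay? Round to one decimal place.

P = $112.9

Social marginal cost = private MC + MEC = 66.6 + 1.8Q.
Set SMC = demand: 66.6 + 1.8Q = 159.1 - 1.8Q → Q* = 25.6944.
Consumer price on the demand curve at Q*: 159.1 − 1.8×25.6944 = 112.8501.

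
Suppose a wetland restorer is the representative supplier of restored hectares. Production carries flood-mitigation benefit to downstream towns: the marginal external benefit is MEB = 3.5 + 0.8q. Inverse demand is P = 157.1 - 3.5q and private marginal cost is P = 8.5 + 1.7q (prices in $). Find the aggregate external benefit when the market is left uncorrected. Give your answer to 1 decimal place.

Market equilibrium (private): 8.5 + 1.7q = 157.1 - 3.5q → q_m = 28.5769.
Total external benefit = ∫₀^{q_m} (3.5 + 0.8q) dq = 3.5×28.5769 + ½×0.8×28.5769² = 426.6748.

$426.7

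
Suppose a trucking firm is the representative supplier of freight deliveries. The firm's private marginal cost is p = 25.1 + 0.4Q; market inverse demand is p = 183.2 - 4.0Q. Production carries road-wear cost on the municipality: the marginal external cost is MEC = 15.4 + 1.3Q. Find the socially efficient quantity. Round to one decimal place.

Social marginal cost = private MC + MEC = 40.5 + 1.7Q.
Set SMC = demand: 40.5 + 1.7Q = 183.2 - 4.0Q → Q* = 25.0351.

Q* = 25.0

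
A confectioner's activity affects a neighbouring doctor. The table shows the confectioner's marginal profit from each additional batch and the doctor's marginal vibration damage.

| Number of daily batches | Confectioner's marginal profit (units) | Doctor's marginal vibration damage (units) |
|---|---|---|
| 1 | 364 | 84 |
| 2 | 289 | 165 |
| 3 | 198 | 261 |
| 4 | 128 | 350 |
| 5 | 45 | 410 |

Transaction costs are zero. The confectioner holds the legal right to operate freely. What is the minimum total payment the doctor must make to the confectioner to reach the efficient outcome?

Left alone the confectioner would choose level 5 (marginal profit stays positive).
Efficient level: k* = 2 (marginal profit ≥ marginal vibration damage through 2).
The doctor must at least cover the confectioner's forgone profit from cutting 5→2: 198 + 128 + 45 = 371.

371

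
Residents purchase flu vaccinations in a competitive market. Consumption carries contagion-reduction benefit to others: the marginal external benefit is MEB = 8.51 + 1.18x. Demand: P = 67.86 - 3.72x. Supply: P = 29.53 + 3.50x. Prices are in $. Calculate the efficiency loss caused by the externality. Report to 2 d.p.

DWL = $18.07

Market equilibrium (private): 29.53 + 3.50x = 67.86 - 3.72x → x_m = 5.3089.
Social marginal benefit = demand + MEB = 76.37 - 2.54x.
Set SMB = MC: 76.37 - 2.54x = 29.53 + 3.50x → x* = 7.7550.
Between x* and x_m the wedge SMB − MC runs linearly from 0 to MEB(x_m), so the loss is a triangle.
DWL = ½ × 2.4461 × 14.7745 = 18.0700.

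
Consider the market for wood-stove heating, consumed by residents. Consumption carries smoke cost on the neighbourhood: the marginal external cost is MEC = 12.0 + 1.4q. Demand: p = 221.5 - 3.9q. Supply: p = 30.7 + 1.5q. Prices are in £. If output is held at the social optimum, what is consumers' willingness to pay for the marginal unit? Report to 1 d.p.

Social marginal benefit = demand − MEC = 209.5 - 5.3q.
Set SMB = MC: 209.5 - 5.3q = 30.7 + 1.5q → q* = 26.2941.
Consumer price on the demand curve at q*: 221.5 − 3.9×26.2941 = 118.9530.

P = £119.0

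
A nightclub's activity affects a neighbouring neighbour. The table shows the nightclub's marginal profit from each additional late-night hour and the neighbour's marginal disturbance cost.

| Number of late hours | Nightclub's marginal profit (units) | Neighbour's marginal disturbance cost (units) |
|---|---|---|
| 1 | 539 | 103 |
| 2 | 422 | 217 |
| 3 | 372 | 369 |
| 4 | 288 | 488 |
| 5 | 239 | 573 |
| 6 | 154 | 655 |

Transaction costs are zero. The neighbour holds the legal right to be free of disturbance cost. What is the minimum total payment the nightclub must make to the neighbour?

689

Efficient level: marginal profit ≥ marginal disturbance cost through level 3, so k* = 3.
With the neighbour holding the right, the nightclub must at least compensate total damage at k*: 103 + 217 + 369 = 689.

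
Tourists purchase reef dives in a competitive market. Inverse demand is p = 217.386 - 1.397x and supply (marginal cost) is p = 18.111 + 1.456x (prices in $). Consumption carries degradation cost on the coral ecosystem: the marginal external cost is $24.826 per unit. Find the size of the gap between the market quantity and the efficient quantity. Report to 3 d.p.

Market equilibrium (private): 18.111 + 1.456x = 217.386 - 1.397x → x_m = 69.8475.
Social marginal benefit = demand − MEC = 192.560 - 1.397x.
Set SMB = MC: 192.560 - 1.397x = 18.111 + 1.456x → x* = 61.1458.
Gap = |69.8475 − 61.1458| = 8.7017.

8.702 units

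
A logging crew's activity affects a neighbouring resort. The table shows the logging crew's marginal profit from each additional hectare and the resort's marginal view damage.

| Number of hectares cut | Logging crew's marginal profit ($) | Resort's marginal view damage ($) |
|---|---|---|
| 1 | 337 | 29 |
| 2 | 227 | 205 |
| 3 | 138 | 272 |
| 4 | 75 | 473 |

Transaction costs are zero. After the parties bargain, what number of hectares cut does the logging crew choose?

Bargaining reaches the level where marginal profit last exceeds marginal view damage.
That holds through level 2 (227 ≥ 205) but not at 3 (138 < 272).

2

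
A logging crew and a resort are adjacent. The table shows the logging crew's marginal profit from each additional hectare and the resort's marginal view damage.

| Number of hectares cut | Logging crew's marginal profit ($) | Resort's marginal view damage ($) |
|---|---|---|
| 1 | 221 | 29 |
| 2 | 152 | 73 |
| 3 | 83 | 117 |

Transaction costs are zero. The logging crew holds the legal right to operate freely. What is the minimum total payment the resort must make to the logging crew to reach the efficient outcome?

Left alone the logging crew would choose level 3 (marginal profit stays positive).
Efficient level: k* = 2 (marginal profit ≥ marginal view damage through 2).
The resort must at least cover the logging crew's forgone profit from cutting 3→2: 83 = 83.

$83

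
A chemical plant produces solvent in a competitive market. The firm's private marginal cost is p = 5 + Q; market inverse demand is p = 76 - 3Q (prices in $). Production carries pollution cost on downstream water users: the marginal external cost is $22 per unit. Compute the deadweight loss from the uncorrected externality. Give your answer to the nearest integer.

DWL = $61

Market equilibrium (private): 5 + Q = 76 - 3Q → Q_m = 17.7500.
Social marginal cost = private MC + MEC = 27 + Q.
Set SMC = demand: 27 + Q = 76 - 3Q → Q* = 12.2500.
The loss is the area between SMC and demand from Q* to Q_m; with linear curves that's a triangle of height MEC(Q_m).
DWL = ½ × 5.5000 × 22.0000 = 60.5000.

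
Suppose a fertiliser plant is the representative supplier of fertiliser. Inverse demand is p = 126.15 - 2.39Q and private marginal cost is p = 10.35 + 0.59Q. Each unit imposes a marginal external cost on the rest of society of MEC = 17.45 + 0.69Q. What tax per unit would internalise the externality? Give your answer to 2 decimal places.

Social marginal cost = private MC + MEC = 27.80 + 1.28Q.
Set SMC = demand: 27.80 + 1.28Q = 126.15 - 2.39Q → Q* = 26.7984.
The Pigouvian tax equals MEC at Q*: 17.45 + 0.69×26.7984 = 35.9409.

tax = 35.94 per unit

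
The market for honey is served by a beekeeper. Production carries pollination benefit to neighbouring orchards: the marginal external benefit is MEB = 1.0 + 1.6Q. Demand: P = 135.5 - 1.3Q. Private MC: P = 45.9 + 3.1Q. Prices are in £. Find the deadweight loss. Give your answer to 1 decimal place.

Market equilibrium (private): 45.9 + 3.1Q = 135.5 - 1.3Q → Q_m = 20.3636.
Social marginal cost = private MC − MEB = 44.9 + 1.5Q.
Set SMC = demand: 44.9 + 1.5Q = 135.5 - 1.3Q → Q* = 32.3571.
The loss is the area between SMC and demand from Q* to Q_m; with linear curves that's a triangle of height MEB(Q_m).
DWL = ½ × 11.9935 × 33.5818 = 201.3817.

DWL = £201.4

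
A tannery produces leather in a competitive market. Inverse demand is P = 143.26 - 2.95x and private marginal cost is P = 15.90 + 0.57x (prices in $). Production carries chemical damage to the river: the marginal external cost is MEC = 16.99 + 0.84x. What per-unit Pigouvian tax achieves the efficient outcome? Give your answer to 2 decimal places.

Social marginal cost = private MC + MEC = 32.89 + 1.41x.
Set SMC = demand: 32.89 + 1.41x = 143.26 - 2.95x → x* = 25.3142.
The Pigouvian tax equals MEC at x*: 16.99 + 0.84×25.3142 = 38.2539.

tax = $38.25 per unit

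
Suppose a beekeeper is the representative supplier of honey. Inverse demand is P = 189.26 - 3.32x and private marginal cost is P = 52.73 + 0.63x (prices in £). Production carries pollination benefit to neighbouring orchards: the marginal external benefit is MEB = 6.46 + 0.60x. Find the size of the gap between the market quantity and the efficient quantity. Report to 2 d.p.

8.12 units

Market equilibrium (private): 52.73 + 0.63x = 189.26 - 3.32x → x_m = 34.5646.
Social marginal cost = private MC − MEB = 46.27 + 0.03x.
Set SMC = demand: 46.27 + 0.03x = 189.26 - 3.32x → x* = 42.6836.
Gap = |34.5646 − 42.6836| = 8.1190.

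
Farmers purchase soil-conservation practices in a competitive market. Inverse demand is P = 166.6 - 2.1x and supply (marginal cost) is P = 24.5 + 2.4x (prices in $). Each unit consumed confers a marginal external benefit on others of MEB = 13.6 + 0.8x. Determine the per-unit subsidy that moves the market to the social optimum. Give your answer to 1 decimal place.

subsidy = $47.3 per unit

Social marginal benefit = demand + MEB = 180.2 - 1.3x.
Set SMB = MC: 180.2 - 1.3x = 24.5 + 2.4x → x* = 42.0811.
The Pigouvian subsidy equals MEB at x*: 13.6 + 0.8×42.0811 = 47.2649.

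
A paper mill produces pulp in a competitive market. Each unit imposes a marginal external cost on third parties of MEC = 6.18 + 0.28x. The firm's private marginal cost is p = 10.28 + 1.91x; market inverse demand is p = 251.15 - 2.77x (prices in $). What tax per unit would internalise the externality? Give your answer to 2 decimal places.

Social marginal cost = private MC + MEC = 16.46 + 2.19x.
Set SMC = demand: 16.46 + 2.19x = 251.15 - 2.77x → x* = 47.3165.
The Pigouvian tax equals MEC at x*: 6.18 + 0.28×47.3165 = 19.4286.

tax = $19.43 per unit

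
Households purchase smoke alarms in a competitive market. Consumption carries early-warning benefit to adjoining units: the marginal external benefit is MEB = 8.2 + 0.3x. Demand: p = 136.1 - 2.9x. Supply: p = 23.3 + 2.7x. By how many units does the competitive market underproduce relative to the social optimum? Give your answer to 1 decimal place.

2.7 units

Market equilibrium (private): 23.3 + 2.7x = 136.1 - 2.9x → x_m = 20.1429.
Social marginal benefit = demand + MEB = 144.3 - 2.6x.
Set SMB = MC: 144.3 - 2.6x = 23.3 + 2.7x → x* = 22.8302.
Gap = |20.1429 − 22.8302| = 2.6873.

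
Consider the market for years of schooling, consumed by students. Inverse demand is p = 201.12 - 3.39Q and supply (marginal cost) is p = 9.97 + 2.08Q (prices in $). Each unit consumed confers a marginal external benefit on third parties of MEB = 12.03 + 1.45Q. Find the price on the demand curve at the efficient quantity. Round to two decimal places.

P = $29.78

Social marginal benefit = demand + MEB = 213.15 - 1.94Q.
Set SMB = MC: 213.15 - 1.94Q = 9.97 + 2.08Q → Q* = 50.5423.
Consumer price on the demand curve at Q*: 201.12 − 3.39×50.5423 = 29.7816.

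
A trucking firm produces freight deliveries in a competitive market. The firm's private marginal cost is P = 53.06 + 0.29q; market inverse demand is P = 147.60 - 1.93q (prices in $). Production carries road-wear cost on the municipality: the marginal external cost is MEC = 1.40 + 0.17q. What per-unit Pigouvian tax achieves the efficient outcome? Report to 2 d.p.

Social marginal cost = private MC + MEC = 54.46 + 0.46q.
Set SMC = demand: 54.46 + 0.46q = 147.60 - 1.93q → q* = 38.9707.
The Pigouvian tax equals MEC at q*: 1.40 + 0.17×38.9707 = 8.0250.

tax = $8.03 per unit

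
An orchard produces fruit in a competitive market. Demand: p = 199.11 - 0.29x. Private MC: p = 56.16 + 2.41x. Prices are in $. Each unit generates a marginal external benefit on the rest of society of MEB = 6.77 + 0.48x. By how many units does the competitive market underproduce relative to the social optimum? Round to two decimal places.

Market equilibrium (private): 56.16 + 2.41x = 199.11 - 0.29x → x_m = 52.9444.
Social marginal cost = private MC − MEB = 49.39 + 1.93x.
Set SMC = demand: 49.39 + 1.93x = 199.11 - 0.29x → x* = 67.4414.
Gap = |52.9444 − 67.4414| = 14.4970.

14.50 units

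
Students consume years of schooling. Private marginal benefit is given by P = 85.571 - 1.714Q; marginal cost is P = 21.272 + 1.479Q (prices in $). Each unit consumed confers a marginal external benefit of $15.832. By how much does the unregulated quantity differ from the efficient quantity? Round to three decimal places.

Market equilibrium (private): 21.272 + 1.479Q = 85.571 - 1.714Q → Q_m = 20.1375.
Social marginal benefit = demand + MEB = 101.403 - 1.714Q.
Set SMB = MC: 101.403 - 1.714Q = 21.272 + 1.479Q → Q* = 25.0958.
Gap = |20.1375 − 25.0958| = 4.9583.

4.958 units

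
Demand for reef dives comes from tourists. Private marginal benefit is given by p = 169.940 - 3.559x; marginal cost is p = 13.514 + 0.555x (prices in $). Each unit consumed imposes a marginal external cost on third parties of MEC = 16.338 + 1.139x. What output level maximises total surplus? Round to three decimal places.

Social marginal benefit = demand − MEC = 153.602 - 4.698x.
Set SMB = MC: 153.602 - 4.698x = 13.514 + 0.555x → x* = 26.6682.

x* = 26.668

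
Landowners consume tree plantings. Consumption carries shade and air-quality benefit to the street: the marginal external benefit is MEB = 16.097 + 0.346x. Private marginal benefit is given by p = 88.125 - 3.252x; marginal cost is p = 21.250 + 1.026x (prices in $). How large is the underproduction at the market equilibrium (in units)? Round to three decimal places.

5.469 units

Market equilibrium (private): 21.250 + 1.026x = 88.125 - 3.252x → x_m = 15.6323.
Social marginal benefit = demand + MEB = 104.222 - 2.906x.
Set SMB = MC: 104.222 - 2.906x = 21.250 + 1.026x → x* = 21.1017.
Gap = |15.6323 − 21.1017| = 5.4694.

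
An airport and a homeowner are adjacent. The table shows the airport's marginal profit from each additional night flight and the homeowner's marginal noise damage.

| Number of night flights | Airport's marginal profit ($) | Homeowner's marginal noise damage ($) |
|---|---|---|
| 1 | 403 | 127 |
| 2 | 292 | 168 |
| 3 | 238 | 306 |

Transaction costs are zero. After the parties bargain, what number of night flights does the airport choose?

2

Bargaining reaches the level where marginal profit last exceeds marginal noise damage.
That holds through level 2 (292 ≥ 168) but not at 3 (238 < 306).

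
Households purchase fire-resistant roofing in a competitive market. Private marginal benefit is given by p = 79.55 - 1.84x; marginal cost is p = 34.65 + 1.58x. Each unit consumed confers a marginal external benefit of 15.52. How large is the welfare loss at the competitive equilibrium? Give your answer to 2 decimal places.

DWL = 35.21

Market equilibrium (private): 34.65 + 1.58x = 79.55 - 1.84x → x_m = 13.1287.
Social marginal benefit = demand + MEB = 95.07 - 1.84x.
Set SMB = MC: 95.07 - 1.84x = 34.65 + 1.58x → x* = 17.6667.
Height of the DWL triangle at x_m is SMB(x_m) − MC(x_m) = MEB(x_m) = 15.5200.
DWL = ½ × 4.5380 × 15.5200 = 35.2149.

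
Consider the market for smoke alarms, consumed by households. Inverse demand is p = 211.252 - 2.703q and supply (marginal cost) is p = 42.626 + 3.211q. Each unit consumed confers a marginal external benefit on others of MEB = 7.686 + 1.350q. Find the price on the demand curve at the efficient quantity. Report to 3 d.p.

Social marginal benefit = demand + MEB = 218.938 - 1.353q.
Set SMB = MC: 218.938 - 1.353q = 42.626 + 3.211q → q* = 38.6310.
Consumer price on the demand curve at q*: 211.252 − 2.703×38.6310 = 106.8324.

P = 106.832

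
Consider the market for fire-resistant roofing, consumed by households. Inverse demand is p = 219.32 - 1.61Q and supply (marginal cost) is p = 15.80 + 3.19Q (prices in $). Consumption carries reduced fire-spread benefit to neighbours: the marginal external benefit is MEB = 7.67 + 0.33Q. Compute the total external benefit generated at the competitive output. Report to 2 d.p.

Market equilibrium (private): 15.80 + 3.19Q = 219.32 - 1.61Q → Q_m = 42.4000.
Total external benefit = ∫₀^{Q_m} (7.67 + 0.33Q) dQ = 7.67×42.4000 + ½×0.33×42.4000² = 621.8384.

$621.84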